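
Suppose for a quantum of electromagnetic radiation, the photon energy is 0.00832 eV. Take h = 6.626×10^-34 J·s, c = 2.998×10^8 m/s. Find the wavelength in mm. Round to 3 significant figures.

Rearranging: λ = hc/E.
E = 0.00832 eV = 1.333×10^-21 J; h = 6.626×10^-34 J·s; c = 2.998×10^8 m/s.
λ = 1.490×10^-4 m
1.490×10^-4 m × (1 mm / 0.001000 m) = 0.1490 mm

0.149 mm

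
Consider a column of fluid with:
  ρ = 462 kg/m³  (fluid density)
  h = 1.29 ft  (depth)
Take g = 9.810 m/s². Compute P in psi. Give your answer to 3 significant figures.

Directly: P = ρgh.
ρ = 462 kg/m³; h = 1.29 ft = 0.3932 m; g = 9.810 m/s².
P = 1782 Pa
1782 Pa × (1 psi / 6895 Pa) = 0.2585 psi

0.258 psi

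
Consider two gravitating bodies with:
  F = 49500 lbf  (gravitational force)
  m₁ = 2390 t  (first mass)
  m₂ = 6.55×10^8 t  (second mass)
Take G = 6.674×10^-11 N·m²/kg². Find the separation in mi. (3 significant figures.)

Rearranging: r = √(G·m₁m₂/F).
F = 49500 lbf = 2.202×10^5 N; m₁ = 2390 t = 2.390×10^6 kg; m₂ = 6.55×10^8 t = 6.550×10^11 kg; G = 6.674×10^-11 N·m²/kg².
r = 21.78 m
21.78 m × (1 mi / 1609 m) = 0.01354 mi

0.0135 mi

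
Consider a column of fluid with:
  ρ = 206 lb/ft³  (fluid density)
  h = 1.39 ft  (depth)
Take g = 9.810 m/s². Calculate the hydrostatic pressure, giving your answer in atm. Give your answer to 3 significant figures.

0.135 atm

P is given directly by: P = ρgh.
ρ = 206 lb/ft³ = 3300 kg/m³; h = 1.39 ft = 0.4237 m; g = 9.810 m/s².
P = 13715 Pa  (the unit combination reduces to kg/(m·s²) = Pa)
13715 Pa × (1 atm / 1.013×10^5 Pa) = 0.1354 atm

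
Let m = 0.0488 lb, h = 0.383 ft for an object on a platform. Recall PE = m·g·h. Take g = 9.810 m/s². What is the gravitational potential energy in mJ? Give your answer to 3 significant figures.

PE is given directly by: PE = mgh.
m = 0.0488 lb = 0.02214 kg; h = 0.383 ft = 0.1167 m; g = 9.810 m/s².
PE = 0.02535 J  (the unit combination reduces to kg·m²/s² = J)
0.02535 J × (1 mJ / 0.001000 J) = 25.35 mJ

25.3 mJ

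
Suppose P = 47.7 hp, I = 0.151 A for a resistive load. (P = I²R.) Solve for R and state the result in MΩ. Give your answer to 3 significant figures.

1.56 MΩ

Rearranging: R = P/I².
P = 47.7 hp = 35570 W; I = 0.151 A.
R = 1.560×10^6 Ω
1.560×10^6 Ω × (1 MΩ / 1.000×10^6 Ω) = 1.560 MΩ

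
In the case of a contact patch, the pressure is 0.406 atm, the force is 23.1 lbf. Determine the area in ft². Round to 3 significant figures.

Rearranging: A = F/P.
P = 0.406 atm = 41138 Pa; F = 23.1 lbf = 102.8 N.
A = 0.002498 m²
0.002498 m² × (1 ft² / 0.09290 m²) = 0.02689 ft²

0.0269 ft²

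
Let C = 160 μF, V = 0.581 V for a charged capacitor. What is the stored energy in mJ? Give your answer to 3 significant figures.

Directly: E = ½CV².
C = 160 μF = 1.600×10^-4 F; V = 0.581 V.
E = 2.700×10^-5 J
2.700×10^-5 J × (1 mJ / 0.001000 J) = 0.02700 mJ

0.0270 mJ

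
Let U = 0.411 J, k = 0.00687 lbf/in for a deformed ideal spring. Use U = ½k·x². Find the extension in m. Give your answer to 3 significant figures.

Rearranging U = ½k·x² for x: x = √(2U/k).
U = 0.411 J; k = 0.00687 lbf/in = 1.203 N/m.
x = 0.8266 m

0.827 m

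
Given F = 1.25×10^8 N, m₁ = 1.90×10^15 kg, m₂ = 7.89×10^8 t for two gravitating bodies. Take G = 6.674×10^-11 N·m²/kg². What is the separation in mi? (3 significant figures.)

17.6 mi

From Newton's law of gravitation: r = √(G·m₁m₂/F).
F = 1.25×10^8 N; m₁ = 1.90×10^15 kg; m₂ = 7.89×10^8 t = 7.890×10^11 kg; G = 6.674×10^-11 N·m²/kg².
r = 28291 m
28291 m × (1 mi / 1609 m) = 17.58 mi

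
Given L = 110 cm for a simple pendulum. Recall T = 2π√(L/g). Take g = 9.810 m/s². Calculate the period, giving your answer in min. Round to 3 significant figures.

Directly: T = 2π√(L/g).
L = 110 cm = 1.100 m; g = 9.810 m/s².
T = 2.104 s
2.104 s × (1 min / 60.00 s) = 0.03507 min

0.0351 min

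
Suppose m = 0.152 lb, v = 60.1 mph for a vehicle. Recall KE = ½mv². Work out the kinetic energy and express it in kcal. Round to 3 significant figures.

KE is given directly by: KE = ½mv².
m = 0.152 lb = 0.06895 kg; v = 60.1 mph = 26.87 m/s.
KE = 24.88 J  (the unit combination reduces to kg·m²/s² = J)
24.88 J × (1 kcal / 4184 J) = 0.005947 kcal

0.00595 kcal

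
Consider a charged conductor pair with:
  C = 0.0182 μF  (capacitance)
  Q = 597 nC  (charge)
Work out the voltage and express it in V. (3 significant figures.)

32.8 V

Rearranging: V = Q/C.
C = 0.0182 μF = 1.820×10^-8 F; Q = 597 nC = 5.970×10^-7 C.
V = 32.80 V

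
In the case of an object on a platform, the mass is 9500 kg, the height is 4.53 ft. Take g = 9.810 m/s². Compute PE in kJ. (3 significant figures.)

Directly: PE = mgh.
m = 9500 kg; h = 4.53 ft = 1.381 m; g = 9.810 m/s².
PE = 1.287×10^5 J  (the unit combination reduces to kg·m²/s² = J)
1.287×10^5 J × (1 kJ / 1000 J) = 128.7 kJ

129 kJ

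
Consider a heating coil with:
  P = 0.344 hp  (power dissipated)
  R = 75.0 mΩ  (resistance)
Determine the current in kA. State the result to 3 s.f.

0.0585 kA

Solving P = I²R for I: I = √(P/R).
P = 0.344 hp = 256.5 W; R = 75.0 mΩ = 0.07500 Ω.
I = 58.48 A
58.48 A × (1 kA / 1000 A) = 0.05848 kA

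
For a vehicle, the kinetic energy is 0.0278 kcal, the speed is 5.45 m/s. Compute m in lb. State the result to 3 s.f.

17.3 lb

Rearranging KE = ½mv² for m: m = 2·KE/v².
KE = 0.0278 kcal = 116.3 J; v = 5.45 m/s.
m = 7.832 kg
7.832 kg × (1 lb / 0.4536 kg) = 17.27 lb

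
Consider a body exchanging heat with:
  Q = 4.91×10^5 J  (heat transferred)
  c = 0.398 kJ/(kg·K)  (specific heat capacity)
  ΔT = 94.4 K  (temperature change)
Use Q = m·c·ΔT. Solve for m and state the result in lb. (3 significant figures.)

Rearranging: m = Q/(c·ΔT).
Q = 4.91×10^5 J; c = 0.398 kJ/(kg·K) = 398.0 J/(kg·K); ΔT = 94.4 K.
m = 13.07 kg
13.07 kg × (1 lb / 0.4536 kg) = 28.81 lb

28.8 lb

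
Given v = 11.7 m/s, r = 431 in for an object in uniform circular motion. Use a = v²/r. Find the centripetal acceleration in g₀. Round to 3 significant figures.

Directly: a = v²/r.
v = 11.7 m/s; r = 431 in = 10.95 m.
a = 12.50 m/s²
12.50 m/s² × (1 g₀ / 9.807 m/s²) = 1.275 g₀

1.28 g₀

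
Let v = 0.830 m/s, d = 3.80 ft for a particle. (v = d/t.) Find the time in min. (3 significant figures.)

0.0233 min

Rearranging: t = d/v.
v = 0.830 m/s; d = 3.80 ft = 1.158 m.
t = 1.395 s
1.395 s × (1 min / 60.00 s) = 0.02326 min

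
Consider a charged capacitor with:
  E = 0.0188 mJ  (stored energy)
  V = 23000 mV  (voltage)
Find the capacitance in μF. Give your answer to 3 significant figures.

0.0711 μF

Rearranging E = ½C·V² for C: C = 2E/V².
E = 0.0188 mJ = 1.880×10^-5 J; V = 23000 mV = 23.00 V.
C = 7.108×10^-8 F
7.108×10^-8 F × (1 μF / 1.000×10^-6 F) = 0.07108 μF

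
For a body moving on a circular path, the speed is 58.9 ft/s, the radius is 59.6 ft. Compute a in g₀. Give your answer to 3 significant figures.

a is given directly by: a = v²/r.
v = 58.9 ft/s = 17.95 m/s; r = 59.6 ft = 18.17 m.
a = 17.74 m/s²
17.74 m/s² × (1 g₀ / 9.807 m/s²) = 1.809 g₀

1.81 g₀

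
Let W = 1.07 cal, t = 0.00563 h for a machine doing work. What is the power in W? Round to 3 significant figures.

0.221 W

Directly: P = W/t.
W = 1.07 cal = 4.477 J; t = 0.00563 h = 20.27 s.
P = 0.2209 W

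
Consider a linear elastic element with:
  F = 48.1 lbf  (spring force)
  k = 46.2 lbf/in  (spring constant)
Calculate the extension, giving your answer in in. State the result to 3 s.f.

From Hooke's law: x = F/k.
F = 48.1 lbf = 214.0 N; k = 46.2 lbf/in = 8091 N/m.
x = 0.02644 m
0.02644 m × (1 in / 0.02540 m) = 1.041 in

1.04 in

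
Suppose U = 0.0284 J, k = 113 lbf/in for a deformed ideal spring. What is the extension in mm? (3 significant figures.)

1.69 mm

Rearranging U = ½k·x² for x: x = √(2U/k).
U = 0.0284 J; k = 113 lbf/in = 19789 N/m.
x = 0.001694 m
0.001694 m × (1 mm / 0.001000 m) = 1.694 mm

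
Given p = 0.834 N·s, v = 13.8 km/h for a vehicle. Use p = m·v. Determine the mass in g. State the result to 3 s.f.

218 g

Rearranging: m = p/v.
p = 0.834 N·s = 0.8340 kg·m/s; v = 13.8 km/h = 3.833 m/s.
m = 0.2176 kg
0.2176 kg × (1 g / 0.001000 kg) = 217.6 g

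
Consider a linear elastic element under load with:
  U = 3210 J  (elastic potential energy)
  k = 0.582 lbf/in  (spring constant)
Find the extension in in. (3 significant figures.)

Rearranging: x = √(2U/k).
U = 3210 J; k = 0.582 lbf/in = 101.9 N/m.
x = 7.937 m
7.937 m × (1 in / 0.02540 m) = 312.5 in

312 in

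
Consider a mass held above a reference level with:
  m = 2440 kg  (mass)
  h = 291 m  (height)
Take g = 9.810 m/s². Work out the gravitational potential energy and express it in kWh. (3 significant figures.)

1.93 kWh

Directly: PE = mgh.
m = 2440 kg; h = 291 m; g = 9.810 m/s².
PE = 6.965×10^6 J  (the unit combination reduces to kg·m²/s² = J)
6.965×10^6 J × (1 kWh / 3.600×10^6 J) = 1.935 kWh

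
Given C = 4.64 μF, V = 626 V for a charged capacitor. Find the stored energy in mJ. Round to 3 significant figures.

E is given directly by: E = ½CV².
C = 4.64 μF = 4.640×10^-6 F; V = 626 V.
E = 0.9092 J
0.9092 J × (1 mJ / 0.001000 J) = 909.2 mJ

909 mJ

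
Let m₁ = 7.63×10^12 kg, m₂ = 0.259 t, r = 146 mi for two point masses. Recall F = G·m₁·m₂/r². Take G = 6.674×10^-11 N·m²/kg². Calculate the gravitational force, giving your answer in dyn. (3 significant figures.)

Directly: F = Gm₁m₂/r².
m₁ = 7.63×10^12 kg; m₂ = 0.259 t = 259.0 kg; r = 146 mi = 2.350×10^5 m; G = 6.674×10^-11 N·m²/kg².
F = 2.389×10^-6 N
2.389×10^-6 N × (1 dyn / 1.000×10^-5 N) = 0.2389 dyn

0.239 dyn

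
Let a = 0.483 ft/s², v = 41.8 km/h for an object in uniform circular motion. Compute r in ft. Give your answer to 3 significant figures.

3000 ft

Rearranging a = v²/r for r: r = v²/a.
a = 0.483 ft/s² = 0.1472 m/s²; v = 41.8 km/h = 11.61 m/s.
r = 915.8 m
915.8 m × (1 ft / 0.3048 m) = 3004 ft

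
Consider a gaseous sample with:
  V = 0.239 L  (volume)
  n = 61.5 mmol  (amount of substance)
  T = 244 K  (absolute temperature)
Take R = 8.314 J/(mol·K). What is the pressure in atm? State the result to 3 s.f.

From the ideal-gas law: P = nRT/V.
V = 0.239 L = 2.390×10^-4 m³; n = 61.5 mmol = 0.06150 mol; T = 244 K; R = 8.314 J/(mol·K).
P = 5.220×10^5 Pa  (the unit combination reduces to kg/(m·s²) = Pa)
5.220×10^5 Pa × (1 atm / 1.013×10^5 Pa) = 5.152 atm

5.15 atm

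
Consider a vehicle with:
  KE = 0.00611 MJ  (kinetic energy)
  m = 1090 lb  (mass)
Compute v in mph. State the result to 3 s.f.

11.1 mph

Solving KE = ½mv² for v: v = √(2·KE/m).
KE = 0.00611 MJ = 6110 J; m = 1090 lb = 494.4 kg.
v = 4.972 m/s
4.972 m/s × (1 mph / 0.4470 m/s) = 11.12 mph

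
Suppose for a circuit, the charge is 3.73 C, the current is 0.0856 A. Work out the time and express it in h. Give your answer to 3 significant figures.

0.0121 h

Solving q = I·t for t: t = q/I.
q = 3.73 C; I = 0.0856 A.
t = 43.57 s
43.57 s × (1 h / 3600 s) = 0.01210 h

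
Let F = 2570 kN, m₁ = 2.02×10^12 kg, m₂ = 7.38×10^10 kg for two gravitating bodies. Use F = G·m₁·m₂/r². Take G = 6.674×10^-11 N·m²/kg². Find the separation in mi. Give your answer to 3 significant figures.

1.22 mi

Rearranging: r = √(G·m₁m₂/F).
F = 2570 kN = 2.570×10^6 N; m₁ = 2.02×10^12 kg; m₂ = 7.38×10^10 kg; G = 6.674×10^-11 N·m²/kg².
r = 1968 m
1968 m × (1 mi / 1609 m) = 1.223 mi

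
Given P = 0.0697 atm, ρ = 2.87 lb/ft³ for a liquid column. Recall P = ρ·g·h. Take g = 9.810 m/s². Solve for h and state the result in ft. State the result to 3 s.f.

51.4 ft

Rearranging: h = P/(ρ·g).
P = 0.0697 atm = 7062 Pa; ρ = 2.87 lb/ft³ = 45.97 kg/m³; g = 9.810 m/s².
h = 15.66 m
15.66 m × (1 ft / 0.3048 m) = 51.38 ft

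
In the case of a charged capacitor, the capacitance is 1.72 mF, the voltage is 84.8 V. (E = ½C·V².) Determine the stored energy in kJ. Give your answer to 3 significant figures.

0.00618 kJ

E is given directly by: E = ½CV².
C = 1.72 mF = 0.001720 F; V = 84.8 V.
E = 6.184 J  (the unit combination reduces to kg·m²/s² = J)
6.184 J × (1 kJ / 1000 J) = 0.006184 kJ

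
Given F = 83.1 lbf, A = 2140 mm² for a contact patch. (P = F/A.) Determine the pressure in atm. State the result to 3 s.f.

1.70 atm

Directly: P = F/A.
F = 83.1 lbf = 369.6 N; A = 2140 mm² = 0.002140 m².
P = 1.727×10^5 Pa
1.727×10^5 Pa × (1 atm / 1.013×10^5 Pa) = 1.705 atm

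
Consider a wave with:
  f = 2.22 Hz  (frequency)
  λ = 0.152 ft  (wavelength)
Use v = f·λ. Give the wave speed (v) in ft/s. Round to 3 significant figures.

0.337 ft/s

Directly: v = fλ.
f = 2.22 Hz; λ = 0.152 ft = 0.04633 m.
v = 0.1029 m/s
0.1029 m/s × (1 ft/s / 0.3048 m/s) = 0.3374 ft/s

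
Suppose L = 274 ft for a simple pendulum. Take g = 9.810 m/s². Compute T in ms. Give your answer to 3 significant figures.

Directly: T = 2π√(L/g).
L = 274 ft = 83.52 m; g = 9.810 m/s².
T = 18.33 s
18.33 s × (1 ms / 0.001000 s) = 18333 ms

18300 ms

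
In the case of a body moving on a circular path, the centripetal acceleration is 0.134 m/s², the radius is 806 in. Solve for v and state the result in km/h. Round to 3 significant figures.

5.96 km/h

Solving a = v²/r for v: v = √(a·r).
a = 0.134 m/s²; r = 806 in = 20.47 m.
v = 1.656 m/s
1.656 m/s × (1 km/h / 0.2778 m/s) = 5.963 km/h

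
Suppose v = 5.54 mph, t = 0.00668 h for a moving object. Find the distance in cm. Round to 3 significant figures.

5960 cm

Rearranging v = d/t for d: d = v·t.
v = 5.54 mph = 2.477 m/s; t = 0.00668 h = 24.05 s.
d = 59.56 m
59.56 m × (1 cm / 0.01000 m) = 5956 cm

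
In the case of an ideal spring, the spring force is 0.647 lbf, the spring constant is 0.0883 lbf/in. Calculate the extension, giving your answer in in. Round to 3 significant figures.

7.33 in

Rearranging: x = F/k.
F = 0.647 lbf = 2.878 N; k = 0.0883 lbf/in = 15.46 N/m.
x = 0.1861 m
0.1861 m × (1 in / 0.02540 m) = 7.327 in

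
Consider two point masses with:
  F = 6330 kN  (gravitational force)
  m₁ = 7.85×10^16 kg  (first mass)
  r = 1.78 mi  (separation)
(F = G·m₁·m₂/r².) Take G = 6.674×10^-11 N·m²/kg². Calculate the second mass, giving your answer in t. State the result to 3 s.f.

9910 t

Solving F = G·m₁·m₂/r² for m₂: m₂ = F·r²/(G·m₁).
F = 6330 kN = 6.330×10^6 N; m₁ = 7.85×10^16 kg; r = 1.78 mi = 2865 m; G = 6.674×10^-11 N·m²/kg².
m₂ = 9.915×10^6 kg
9.915×10^6 kg × (1 t / 1000 kg) = 9915 t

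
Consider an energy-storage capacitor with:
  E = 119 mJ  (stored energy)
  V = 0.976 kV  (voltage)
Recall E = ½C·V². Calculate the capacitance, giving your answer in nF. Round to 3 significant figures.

250 nF

Rearranging: C = 2E/V².
E = 119 mJ = 0.1190 J; V = 0.976 kV = 976.0 V.
C = 2.498×10^-7 F
2.498×10^-7 F × (1 nF / 1.000×10^-9 F) = 249.8 nF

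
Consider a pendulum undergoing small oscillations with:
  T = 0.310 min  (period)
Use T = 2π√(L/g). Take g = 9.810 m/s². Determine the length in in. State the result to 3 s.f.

Rearranging T = 2π√(L/g) for L: L = g·(T/2π)².
T = 0.310 min = 18.60 s; g = 9.810 m/s².
L = 85.97 m
85.97 m × (1 in / 0.02540 m) = 3385 in

3380 in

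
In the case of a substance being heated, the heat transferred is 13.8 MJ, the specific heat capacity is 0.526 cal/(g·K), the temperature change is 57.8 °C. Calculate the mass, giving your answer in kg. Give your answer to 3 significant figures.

Rearranging: m = Q/(c·ΔT).
Q = 13.8 MJ = 1.380×10^7 J; c = 0.526 cal/(g·K) = 2201 J/(kg·K); ΔT = 57.8 °C = 57.80 K.
m = 108.5 kg

108 kg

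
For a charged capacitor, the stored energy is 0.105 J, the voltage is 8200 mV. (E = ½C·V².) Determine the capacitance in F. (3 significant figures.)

Solving E = ½C·V² for C: C = 2E/V².
E = 0.105 J; V = 8200 mV = 8.200 V.
C = 0.003123 F

0.00312 F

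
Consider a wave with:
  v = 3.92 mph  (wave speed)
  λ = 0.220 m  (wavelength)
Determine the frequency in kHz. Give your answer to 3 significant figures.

0.00797 kHz

Rearranging v = f·λ for f: f = v/λ.
v = 3.92 mph = 1.752 m/s; λ = 0.220 m.
f = 7.965 Hz
7.965 Hz × (1 kHz / 1000 Hz) = 0.007965 kHz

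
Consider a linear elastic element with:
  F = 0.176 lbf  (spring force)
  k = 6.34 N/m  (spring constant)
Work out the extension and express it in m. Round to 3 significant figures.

From Hooke's law: x = F/k.
F = 0.176 lbf = 0.7829 N; k = 6.34 N/m.
x = 0.1235 m

0.123 m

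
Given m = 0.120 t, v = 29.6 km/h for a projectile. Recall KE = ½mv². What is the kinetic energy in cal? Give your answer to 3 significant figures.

KE is given directly by: KE = ½mv².
m = 0.120 t = 120.0 kg; v = 29.6 km/h = 8.222 m/s.
KE = 4056 J  (the unit combination reduces to kg·m²/s² = J)
4056 J × (1 cal / 4.184 J) = 969.5 cal

969 cal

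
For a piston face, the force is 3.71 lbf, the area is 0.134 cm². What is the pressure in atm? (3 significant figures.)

12.2 atm

P is given directly by: P = F/A.
F = 3.71 lbf = 16.50 N; A = 0.134 cm² = 1.340×10^-5 m².
P = 1.232×10^6 Pa
1.232×10^6 Pa × (1 atm / 1.013×10^5 Pa) = 12.15 atm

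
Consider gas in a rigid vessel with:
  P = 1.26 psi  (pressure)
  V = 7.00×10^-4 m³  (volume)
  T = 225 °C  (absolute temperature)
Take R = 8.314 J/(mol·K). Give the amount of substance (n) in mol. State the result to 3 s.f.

0.00147 mol

From the ideal-gas law: n = PV/(RT).
P = 1.26 psi = 8687 Pa; V = 7.00×10^-4 m³; T = 225 °C = 498.1 K; R = 8.314 J/(mol·K).
n = 0.001468 mol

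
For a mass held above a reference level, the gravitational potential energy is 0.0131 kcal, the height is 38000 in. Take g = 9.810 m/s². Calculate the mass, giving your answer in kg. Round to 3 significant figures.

0.00579 kg

Rearranging: m = PE/(g·h).
PE = 0.0131 kcal = 54.81 J; h = 38000 in = 965.2 m; g = 9.810 m/s².
m = 0.005789 kg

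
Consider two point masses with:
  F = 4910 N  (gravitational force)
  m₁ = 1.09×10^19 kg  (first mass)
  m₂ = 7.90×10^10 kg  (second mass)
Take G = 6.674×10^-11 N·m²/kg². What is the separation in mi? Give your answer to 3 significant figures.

67200 mi

From Newton's law of gravitation: r = √(G·m₁m₂/F).
F = 4910 N; m₁ = 1.09×10^19 kg; m₂ = 7.90×10^10 kg; G = 6.674×10^-11 N·m²/kg².
r = 1.082×10^8 m
1.082×10^8 m × (1 mi / 1609 m) = 67225 mi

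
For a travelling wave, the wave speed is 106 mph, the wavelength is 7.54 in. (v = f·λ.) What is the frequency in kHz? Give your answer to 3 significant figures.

0.247 kHz

Rearranging: f = v/λ.
v = 106 mph = 47.39 m/s; λ = 7.54 in = 0.1915 m.
f = 247.4 Hz
247.4 Hz × (1 kHz / 1000 Hz) = 0.2474 kHz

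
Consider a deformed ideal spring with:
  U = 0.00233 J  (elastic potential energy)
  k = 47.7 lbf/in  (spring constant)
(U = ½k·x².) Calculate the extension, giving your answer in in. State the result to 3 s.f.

Rearranging: x = √(2U/k).
U = 0.00233 J; k = 47.7 lbf/in = 8354 N/m.
x = 7.469×10^-4 m
7.469×10^-4 m × (1 in / 0.02540 m) = 0.02941 in

0.0294 in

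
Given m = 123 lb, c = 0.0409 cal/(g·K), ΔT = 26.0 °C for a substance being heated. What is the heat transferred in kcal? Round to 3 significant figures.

Q is given directly by: Q = mcΔT.
m = 123 lb = 55.79 kg; c = 0.0409 cal/(g·K) = 171.1 J/(kg·K); ΔT = 26.0 °C = 26.00 K.
Q = 2.482×10^5 J  (the unit combination reduces to kg·m²/s² = J)
2.482×10^5 J × (1 kcal / 4184 J) = 59.33 kcal

59.3 kcal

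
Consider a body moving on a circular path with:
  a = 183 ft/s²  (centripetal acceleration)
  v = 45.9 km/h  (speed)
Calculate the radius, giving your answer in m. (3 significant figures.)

2.91 m

Rearranging: r = v²/a.
a = 183 ft/s² = 55.78 m/s²; v = 45.9 km/h = 12.75 m/s.
r = 2.914 m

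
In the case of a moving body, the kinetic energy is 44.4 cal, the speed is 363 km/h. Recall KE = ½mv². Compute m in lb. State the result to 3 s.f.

Rearranging KE = ½mv² for m: m = 2·KE/v².
KE = 44.4 cal = 185.8 J; v = 363 km/h = 100.8 m/s.
m = 0.03654 kg
0.03654 kg × (1 lb / 0.4536 kg) = 0.08056 lb

0.0806 lb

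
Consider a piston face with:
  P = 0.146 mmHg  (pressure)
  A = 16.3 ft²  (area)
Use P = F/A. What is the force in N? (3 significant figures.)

Rearranging P = F/A for F: F = P·A.
P = 0.146 mmHg = 19.47 Pa; A = 16.3 ft² = 1.514 m².
F = 29.48 N  (the unit combination reduces to kg·m/s² = N)

29.5 N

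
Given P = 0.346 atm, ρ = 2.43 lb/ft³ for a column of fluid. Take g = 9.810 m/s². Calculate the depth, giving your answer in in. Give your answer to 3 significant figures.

Rearranging: h = P/(ρ·g).
P = 0.346 atm = 35058 Pa; ρ = 2.43 lb/ft³ = 38.92 kg/m³; g = 9.810 m/s².
h = 91.81 m
91.81 m × (1 in / 0.02540 m) = 3615 in

3610 in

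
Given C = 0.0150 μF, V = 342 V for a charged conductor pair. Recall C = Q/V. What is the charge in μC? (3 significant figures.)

5.13 μC

Solving C = Q/V for Q: Q = CV.
C = 0.0150 μF = 1.500×10^-8 F; V = 342 V.
Q = 5.130×10^-6 C
5.130×10^-6 C × (1 μC / 1.000×10^-6 C) = 5.130 μC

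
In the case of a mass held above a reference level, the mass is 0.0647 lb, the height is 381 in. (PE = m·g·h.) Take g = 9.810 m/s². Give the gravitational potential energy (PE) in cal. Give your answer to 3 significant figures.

PE is given directly by: PE = mgh.
m = 0.0647 lb = 0.02935 kg; h = 381 in = 9.677 m; g = 9.810 m/s².
PE = 2.786 J
2.786 J × (1 cal / 4.184 J) = 0.6659 cal

0.666 cal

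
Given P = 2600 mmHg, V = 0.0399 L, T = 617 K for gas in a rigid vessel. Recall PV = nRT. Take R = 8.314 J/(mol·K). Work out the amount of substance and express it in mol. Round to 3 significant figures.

Solving PV = nRT for n: n = PV/(RT).
P = 2600 mmHg = 3.466×10^5 Pa; V = 0.0399 L = 3.990×10^-5 m³; T = 617 K; R = 8.314 J/(mol·K).
n = 0.002696 mol

0.00270 mol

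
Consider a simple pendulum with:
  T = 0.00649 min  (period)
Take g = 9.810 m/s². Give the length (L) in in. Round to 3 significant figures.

Solving T = 2π√(L/g) for L: L = g·(T/2π)².
T = 0.00649 min = 0.3894 s; g = 9.810 m/s².
L = 0.03768 m
0.03768 m × (1 in / 0.02540 m) = 1.483 in

1.48 in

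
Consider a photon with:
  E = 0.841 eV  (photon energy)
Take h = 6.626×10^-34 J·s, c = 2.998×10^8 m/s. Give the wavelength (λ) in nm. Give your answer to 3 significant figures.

1470 nm

Rearranging E = h·c/λ for λ: λ = hc/E.
E = 0.841 eV = 1.347×10^-19 J; h = 6.626×10^-34 J·s; c = 2.998×10^8 m/s.
λ = 1.474×10^-6 m
1.474×10^-6 m × (1 nm / 1.000×10^-9 m) = 1474 nm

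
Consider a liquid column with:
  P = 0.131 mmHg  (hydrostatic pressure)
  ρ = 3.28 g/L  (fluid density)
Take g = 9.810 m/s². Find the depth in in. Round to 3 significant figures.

Rearranging: h = P/(ρ·g).
P = 0.131 mmHg = 17.47 Pa; ρ = 3.28 g/L = 3.280 kg/m³; g = 9.810 m/s².
h = 0.5428 m
0.5428 m × (1 in / 0.02540 m) = 21.37 in

21.4 in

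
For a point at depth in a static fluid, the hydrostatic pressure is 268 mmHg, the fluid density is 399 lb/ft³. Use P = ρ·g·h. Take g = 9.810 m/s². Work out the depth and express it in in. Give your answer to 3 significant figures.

22.4 in

Rearranging: h = P/(ρ·g).
P = 268 mmHg = 35730 Pa; ρ = 399 lb/ft³ = 6391 kg/m³; g = 9.810 m/s².
h = 0.5699 m
0.5699 m × (1 in / 0.02540 m) = 22.44 in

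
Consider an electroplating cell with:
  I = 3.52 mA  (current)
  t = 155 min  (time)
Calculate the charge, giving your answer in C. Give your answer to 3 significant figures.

32.7 C

Directly: q = It.
I = 3.52 mA = 0.003520 A; t = 155 min = 9300 s.
q = 32.74 C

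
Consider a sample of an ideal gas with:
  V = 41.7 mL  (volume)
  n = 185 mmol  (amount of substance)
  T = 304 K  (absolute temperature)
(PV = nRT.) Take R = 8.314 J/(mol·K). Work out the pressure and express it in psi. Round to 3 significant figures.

1630 psi

Directly: P = nRT/V.
V = 41.7 mL = 4.170×10^-5 m³; n = 185 mmol = 0.1850 mol; T = 304 K; R = 8.314 J/(mol·K).
P = 1.121×10^7 Pa  (the unit combination reduces to kg/(m·s²) = Pa)
1.121×10^7 Pa × (1 psi / 6895 Pa) = 1626 psi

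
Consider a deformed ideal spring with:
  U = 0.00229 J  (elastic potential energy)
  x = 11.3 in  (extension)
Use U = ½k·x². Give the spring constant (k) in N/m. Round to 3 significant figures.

0.0556 N/m

Rearranging: k = 2U/x².
U = 0.00229 J; x = 11.3 in = 0.2870 m.
k = 0.05560 N/m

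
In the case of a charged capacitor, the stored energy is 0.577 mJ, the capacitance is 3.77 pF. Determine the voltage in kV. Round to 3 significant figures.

17.5 kV

Rearranging E = ½C·V² for V: V = √(2E/C).
E = 0.577 mJ = 5.770×10^-4 J; C = 3.77 pF = 3.770×10^-12 F.
V = 17496 V
17496 V × (1 kV / 1000 V) = 17.50 kV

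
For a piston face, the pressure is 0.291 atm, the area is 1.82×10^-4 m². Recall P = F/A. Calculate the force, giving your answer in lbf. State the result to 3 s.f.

Rearranging P = F/A for F: F = P·A.
P = 0.291 atm = 29486 Pa; A = 1.82×10^-4 m².
F = 5.366 N
5.366 N × (1 lbf / 4.448 N) = 1.206 lbf

1.21 lbf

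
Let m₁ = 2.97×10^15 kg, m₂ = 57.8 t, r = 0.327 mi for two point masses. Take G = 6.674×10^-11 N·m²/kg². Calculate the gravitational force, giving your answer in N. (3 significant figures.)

From Newton's law of gravitation: F = Gm₁m₂/r².
m₁ = 2.97×10^15 kg; m₂ = 57.8 t = 57800 kg; r = 0.327 mi = 526.3 m; G = 6.674×10^-11 N·m²/kg².
F = 41369 N

41400 N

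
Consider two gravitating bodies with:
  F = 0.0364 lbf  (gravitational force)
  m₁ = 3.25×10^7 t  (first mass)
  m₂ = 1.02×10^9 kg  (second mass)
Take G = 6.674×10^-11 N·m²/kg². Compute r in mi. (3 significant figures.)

From Newton's law of gravitation: r = √(G·m₁m₂/F).
F = 0.0364 lbf = 0.1619 N; m₁ = 3.25×10^7 t = 3.250×10^10 kg; m₂ = 1.02×10^9 kg; G = 6.674×10^-11 N·m²/kg².
r = 1.169×10^5 m
1.169×10^5 m × (1 mi / 1609 m) = 72.63 mi

72.6 mi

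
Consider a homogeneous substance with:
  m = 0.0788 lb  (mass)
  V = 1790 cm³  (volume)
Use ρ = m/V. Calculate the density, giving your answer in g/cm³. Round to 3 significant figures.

Directly: ρ = m/V.
m = 0.0788 lb = 0.03574 kg; V = 1790 cm³ = 0.001790 m³.
ρ = 19.97 kg/m³
19.97 kg/m³ × (1 g/cm³ / 1000 kg/m³) = 0.01997 g/cm³

0.0200 g/cm³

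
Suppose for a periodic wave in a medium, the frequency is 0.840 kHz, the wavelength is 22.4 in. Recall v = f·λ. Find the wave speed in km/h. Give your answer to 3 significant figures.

1720 km/h

Directly: v = fλ.
f = 0.840 kHz = 840.0 Hz; λ = 22.4 in = 0.5690 m.
v = 477.9 m/s
477.9 m/s × (1 km/h / 0.2778 m/s) = 1721 km/h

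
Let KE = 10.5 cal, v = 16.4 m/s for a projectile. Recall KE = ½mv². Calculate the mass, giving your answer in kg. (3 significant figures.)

0.327 kg

Solving KE = ½mv² for m: m = 2·KE/v².
KE = 10.5 cal = 43.93 J; v = 16.4 m/s.
m = 0.3267 kg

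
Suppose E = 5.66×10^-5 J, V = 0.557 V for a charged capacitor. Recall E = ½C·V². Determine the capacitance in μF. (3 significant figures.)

365 μF

Rearranging: C = 2E/V².
E = 5.66×10^-5 J; V = 0.557 V.
C = 3.649×10^-4 F
3.649×10^-4 F × (1 μF / 1.000×10^-6 F) = 364.9 μF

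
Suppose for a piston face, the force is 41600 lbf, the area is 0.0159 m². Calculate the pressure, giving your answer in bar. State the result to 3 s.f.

Directly: P = F/A.
F = 41600 lbf = 1.850×10^5 N; A = 0.0159 m².
P = 1.164×10^7 Pa
1.164×10^7 Pa × (1 bar / 1.000×10^5 Pa) = 116.4 bar

116 bar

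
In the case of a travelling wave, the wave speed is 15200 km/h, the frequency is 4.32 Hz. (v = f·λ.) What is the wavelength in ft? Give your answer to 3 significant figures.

3210 ft

Rearranging v = f·λ for λ: λ = v/f.
v = 15200 km/h = 4222 m/s; f = 4.32 Hz.
λ = 977.4 m
977.4 m × (1 ft / 0.3048 m) = 3207 ft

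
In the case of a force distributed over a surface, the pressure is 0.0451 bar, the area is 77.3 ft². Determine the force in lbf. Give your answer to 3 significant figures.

7280 lbf

Rearranging P = F/A for F: F = P·A.
P = 0.0451 bar = 4510 Pa; A = 77.3 ft² = 7.181 m².
F = 32388 N
32388 N × (1 lbf / 4.448 N) = 7281 lbf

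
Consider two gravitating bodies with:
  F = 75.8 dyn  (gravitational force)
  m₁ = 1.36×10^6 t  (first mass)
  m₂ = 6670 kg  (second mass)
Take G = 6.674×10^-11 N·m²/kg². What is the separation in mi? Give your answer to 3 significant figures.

From Newton's law of gravitation: r = √(G·m₁m₂/F).
F = 75.8 dyn = 7.580×10^-4 N; m₁ = 1.36×10^6 t = 1.360×10^9 kg; m₂ = 6670 kg; G = 6.674×10^-11 N·m²/kg².
r = 893.7 m
893.7 m × (1 mi / 1609 m) = 0.5553 mi

0.555 mi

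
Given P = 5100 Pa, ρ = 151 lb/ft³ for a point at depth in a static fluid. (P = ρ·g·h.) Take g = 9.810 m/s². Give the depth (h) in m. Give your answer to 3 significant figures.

0.215 m

Solving P = ρ·g·h for h: h = P/(ρ·g).
P = 5100 Pa; ρ = 151 lb/ft³ = 2419 kg/m³; g = 9.810 m/s².
h = 0.2149 m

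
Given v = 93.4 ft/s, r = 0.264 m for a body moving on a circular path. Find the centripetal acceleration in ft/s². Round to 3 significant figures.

a is given directly by: a = v²/r.
v = 93.4 ft/s = 28.47 m/s; r = 0.264 m.
a = 3070 m/s²
3070 m/s² × (1 ft/s² / 0.3048 m/s²) = 10072 ft/s²

10100 ft/s²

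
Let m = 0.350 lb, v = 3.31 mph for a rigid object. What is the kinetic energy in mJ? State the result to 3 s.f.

174 mJ

KE is given directly by: KE = ½mv².
m = 0.350 lb = 0.1588 kg; v = 3.31 mph = 1.480 m/s.
KE = 0.1738 J
0.1738 J × (1 mJ / 0.001000 J) = 173.8 mJ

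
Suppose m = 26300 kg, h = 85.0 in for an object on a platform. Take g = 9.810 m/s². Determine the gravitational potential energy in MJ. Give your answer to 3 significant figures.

0.557 MJ

Directly: PE = mgh.
m = 26300 kg; h = 85.0 in = 2.159 m; g = 9.810 m/s².
PE = 5.570×10^5 J  (the unit combination reduces to kg·m²/s² = J)
5.570×10^5 J × (1 MJ / 1.000×10^6 J) = 0.5570 MJ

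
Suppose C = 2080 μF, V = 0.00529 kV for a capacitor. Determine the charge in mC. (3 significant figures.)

Solving C = Q/V for Q: Q = CV.
C = 2080 μF = 0.002080 F; V = 0.00529 kV = 5.290 V.
Q = 0.01100 C
0.01100 C × (1 mC / 0.001000 C) = 11.00 mC

11.0 mC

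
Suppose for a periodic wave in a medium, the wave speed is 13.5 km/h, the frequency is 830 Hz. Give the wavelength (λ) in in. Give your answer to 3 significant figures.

0.178 in

Rearranging: λ = v/f.
v = 13.5 km/h = 3.750 m/s; f = 830 Hz.
λ = 0.004518 m
0.004518 m × (1 in / 0.02540 m) = 0.1779 in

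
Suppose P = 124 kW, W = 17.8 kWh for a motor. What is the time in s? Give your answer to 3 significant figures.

517 s

Solving P = W/t for t: t = W/P.
P = 124 kW = 1.240×10^5 W; W = 17.8 kWh = 6.408×10^7 J.
t = 516.8 s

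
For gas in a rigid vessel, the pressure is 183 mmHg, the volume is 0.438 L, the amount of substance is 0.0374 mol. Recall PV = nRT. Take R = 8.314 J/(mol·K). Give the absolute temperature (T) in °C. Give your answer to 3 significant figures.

Rearranging PV = nRT for T: T = PV/(nR).
P = 183 mmHg = 24398 Pa; V = 0.438 L = 4.380×10^-4 m³; n = 0.0374 mol; R = 8.314 J/(mol·K).
T = 34.37 K
34.37 K − 273.15 = -238.8 °C

-239 °C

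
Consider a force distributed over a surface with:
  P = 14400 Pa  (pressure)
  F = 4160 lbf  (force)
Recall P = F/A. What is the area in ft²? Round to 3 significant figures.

Rearranging: A = F/P.
P = 14400 Pa; F = 4160 lbf = 18505 N.
A = 1.285 m²
1.285 m² × (1 ft² / 0.09290 m²) = 13.83 ft²

13.8 ft²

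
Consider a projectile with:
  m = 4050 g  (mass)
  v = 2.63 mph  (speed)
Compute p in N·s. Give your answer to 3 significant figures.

4.76 N·s

p is given directly by: p = mv.
m = 4050 g = 4.050 kg; v = 2.63 mph = 1.176 m/s.
p = 4.762 kg·m/s
Since 1 N·s = 1 kg·m/s, 4.762 N·s.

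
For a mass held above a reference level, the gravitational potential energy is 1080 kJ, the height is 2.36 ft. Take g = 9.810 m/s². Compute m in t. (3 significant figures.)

Rearranging PE = m·g·h for m: m = PE/(g·h).
PE = 1080 kJ = 1.080×10^6 J; h = 2.36 ft = 0.7193 m; g = 9.810 m/s².
m = 1.530×10^5 kg
1.530×10^5 kg × (1 t / 1000 kg) = 153.0 t

153 t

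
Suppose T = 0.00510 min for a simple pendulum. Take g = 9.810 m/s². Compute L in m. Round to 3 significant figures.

0.0233 m

Solving T = 2π√(L/g) for L: L = g·(T/2π)².
T = 0.00510 min = 0.3060 s; g = 9.810 m/s².
L = 0.02327 m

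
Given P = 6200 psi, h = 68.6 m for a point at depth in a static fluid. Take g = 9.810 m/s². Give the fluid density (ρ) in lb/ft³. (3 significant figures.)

Rearranging: ρ = P/(g·h).
P = 6200 psi = 4.275×10^7 Pa; h = 68.6 m; g = 9.810 m/s².
ρ = 63521 kg/m³
63521 kg/m³ × (1 lb/ft³ / 16.02 kg/m³) = 3965 lb/ft³

3970 lb/ft³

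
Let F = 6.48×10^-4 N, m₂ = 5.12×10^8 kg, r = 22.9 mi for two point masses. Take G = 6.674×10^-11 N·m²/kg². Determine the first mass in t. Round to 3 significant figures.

25800 t

From Newton's law of gravitation: m₁ = F·r²/(G·m₂).
F = 6.48×10^-4 N; m₂ = 5.12×10^8 kg; r = 22.9 mi = 36854 m; G = 6.674×10^-11 N·m²/kg².
m₁ = 2.576×10^7 kg
2.576×10^7 kg × (1 t / 1000 kg) = 25757 t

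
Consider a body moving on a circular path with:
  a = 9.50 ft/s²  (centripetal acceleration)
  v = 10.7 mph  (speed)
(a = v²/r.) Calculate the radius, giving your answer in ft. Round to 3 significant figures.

25.9 ft

Rearranging a = v²/r for r: r = v²/a.
a = 9.50 ft/s² = 2.896 m/s²; v = 10.7 mph = 4.783 m/s.
r = 7.902 m
7.902 m × (1 ft / 0.3048 m) = 25.92 ft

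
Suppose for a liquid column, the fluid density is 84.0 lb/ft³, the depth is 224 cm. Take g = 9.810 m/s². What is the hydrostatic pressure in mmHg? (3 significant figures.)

Directly: P = ρgh.
ρ = 84.0 lb/ft³ = 1346 kg/m³; h = 224 cm = 2.240 m; g = 9.810 m/s².
P = 29568 Pa
29568 Pa × (1 mmHg / 133.3 Pa) = 221.8 mmHg

222 mmHg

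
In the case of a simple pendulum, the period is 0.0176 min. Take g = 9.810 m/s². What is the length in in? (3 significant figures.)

Rearranging T = 2π√(L/g) for L: L = g·(T/2π)².
T = 0.0176 min = 1.056 s; g = 9.810 m/s².
L = 0.2771 m
0.2771 m × (1 in / 0.02540 m) = 10.91 in

10.9 in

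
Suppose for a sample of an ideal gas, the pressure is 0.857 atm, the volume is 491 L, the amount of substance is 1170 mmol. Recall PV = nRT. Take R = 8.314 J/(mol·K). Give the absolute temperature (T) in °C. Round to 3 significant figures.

4110 °C

From the ideal-gas law: T = PV/(nR).
P = 0.857 atm = 86836 Pa; V = 491 L = 0.4910 m³; n = 1170 mmol = 1.170 mol; R = 8.314 J/(mol·K).
T = 4383 K
4383 K − 273.15 = 4110 °C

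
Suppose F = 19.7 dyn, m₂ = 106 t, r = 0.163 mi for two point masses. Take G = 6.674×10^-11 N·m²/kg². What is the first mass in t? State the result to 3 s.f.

From Newton's law of gravitation: m₁ = F·r²/(G·m₂).
F = 19.7 dyn = 1.970×10^-4 N; m₂ = 106 t = 1.060×10^5 kg; r = 0.163 mi = 262.3 m; G = 6.674×10^-11 N·m²/kg².
m₁ = 1.916×10^6 kg
1.916×10^6 kg × (1 t / 1000 kg) = 1916 t

1920 t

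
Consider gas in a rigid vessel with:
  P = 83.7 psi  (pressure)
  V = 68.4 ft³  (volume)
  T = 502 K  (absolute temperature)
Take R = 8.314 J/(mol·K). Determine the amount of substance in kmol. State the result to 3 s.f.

0.268 kmol

Rearranging: n = PV/(RT).
P = 83.7 psi = 5.771×10^5 Pa; V = 68.4 ft³ = 1.937 m³; T = 502 K; R = 8.314 J/(mol·K).
n = 267.8 mol
267.8 mol × (1 kmol / 1000 mol) = 0.2678 kmol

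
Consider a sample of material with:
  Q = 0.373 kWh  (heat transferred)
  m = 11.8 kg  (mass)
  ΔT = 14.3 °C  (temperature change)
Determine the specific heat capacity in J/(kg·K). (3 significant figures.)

Solving Q = m·c·ΔT for c: c = Q/(m·ΔT).
Q = 0.373 kWh = 1.343×10^6 J; m = 11.8 kg; ΔT = 14.3 °C = 14.30 K.
c = 7958 J/(kg·K)

7960 J/(kg·K)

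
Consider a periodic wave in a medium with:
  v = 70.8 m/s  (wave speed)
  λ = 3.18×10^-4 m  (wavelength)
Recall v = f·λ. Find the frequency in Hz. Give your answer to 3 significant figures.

2.23×10^5 Hz

Rearranging v = f·λ for f: f = v/λ.
v = 70.8 m/s; λ = 3.18×10^-4 m.
f = 2.226×10^5 Hz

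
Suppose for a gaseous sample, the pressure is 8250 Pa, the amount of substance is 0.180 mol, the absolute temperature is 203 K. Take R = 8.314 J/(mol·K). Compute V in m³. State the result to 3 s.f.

Rearranging: V = nRT/P.
P = 8250 Pa; n = 0.180 mol; T = 203 K; R = 8.314 J/(mol·K).
V = 0.03682 m³

0.0368 m³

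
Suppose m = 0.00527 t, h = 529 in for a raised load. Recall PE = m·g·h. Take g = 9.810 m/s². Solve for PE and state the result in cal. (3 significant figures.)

166 cal

PE is given directly by: PE = mgh.
m = 0.00527 t = 5.270 kg; h = 529 in = 13.44 m; g = 9.810 m/s².
PE = 694.7 J  (the unit combination reduces to kg·m²/s² = J)
694.7 J × (1 cal / 4.184 J) = 166.0 cal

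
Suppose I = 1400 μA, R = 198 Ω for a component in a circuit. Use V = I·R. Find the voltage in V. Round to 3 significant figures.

0.277 V

Directly: V = IR.
I = 1400 μA = 0.001400 A; R = 198 Ω.
V = 0.2772 V  (the unit combination reduces to kg·m²/(A·s³) = V)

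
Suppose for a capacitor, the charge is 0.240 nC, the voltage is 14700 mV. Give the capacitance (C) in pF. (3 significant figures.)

16.3 pF

Directly: C = Q/V.
Q = 0.240 nC = 2.400×10^-10 C; V = 14700 mV = 14.70 V.
C = 1.633×10^-11 F
1.633×10^-11 F × (1 pF / 1.000×10^-12 F) = 16.33 pF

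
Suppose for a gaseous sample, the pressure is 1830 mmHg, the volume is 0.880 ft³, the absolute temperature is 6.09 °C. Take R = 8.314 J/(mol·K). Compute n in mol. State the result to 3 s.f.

2.62 mol

Rearranging PV = nRT for n: n = PV/(RT).
P = 1830 mmHg = 2.440×10^5 Pa; V = 0.880 ft³ = 0.02492 m³; T = 6.09 °C = 279.2 K; R = 8.314 J/(mol·K).
n = 2.619 mol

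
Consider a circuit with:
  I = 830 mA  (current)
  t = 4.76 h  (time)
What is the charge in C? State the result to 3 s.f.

14200 C

q is given directly by: q = It.
I = 830 mA = 0.8300 A; t = 4.76 h = 17136 s.
q = 14223 C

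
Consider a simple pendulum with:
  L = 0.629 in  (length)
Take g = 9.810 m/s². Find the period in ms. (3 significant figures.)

Directly: T = 2π√(L/g).
L = 0.629 in = 0.01598 m; g = 9.810 m/s².
T = 0.2536 s
0.2536 s × (1 ms / 0.001000 s) = 253.6 ms

254 ms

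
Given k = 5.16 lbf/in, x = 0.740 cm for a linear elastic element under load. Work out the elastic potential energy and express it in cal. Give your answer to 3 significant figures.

U is given directly by: U = ½kx².
k = 5.16 lbf/in = 903.7 N/m; x = 0.740 cm = 0.007400 m.
U = 0.02474 J  (the unit combination reduces to kg·m²/s² = J)
0.02474 J × (1 cal / 4.184 J) = 0.005913 cal

0.00591 cal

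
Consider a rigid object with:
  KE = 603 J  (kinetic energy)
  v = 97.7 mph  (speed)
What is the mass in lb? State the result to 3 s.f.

1.39 lb

Solving KE = ½mv² for m: m = 2·KE/v².
KE = 603 J; v = 97.7 mph = 43.68 m/s.
m = 0.6322 kg
0.6322 kg × (1 lb / 0.4536 kg) = 1.394 lb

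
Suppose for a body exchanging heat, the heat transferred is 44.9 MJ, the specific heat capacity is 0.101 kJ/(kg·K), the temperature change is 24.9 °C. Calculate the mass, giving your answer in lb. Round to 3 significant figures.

Rearranging Q = m·c·ΔT for m: m = Q/(c·ΔT).
Q = 44.9 MJ = 4.490×10^7 J; c = 0.101 kJ/(kg·K) = 101.0 J/(kg·K); ΔT = 24.9 °C = 24.90 K.
m = 17854 kg
17854 kg × (1 lb / 0.4536 kg) = 39360 lb

39400 lb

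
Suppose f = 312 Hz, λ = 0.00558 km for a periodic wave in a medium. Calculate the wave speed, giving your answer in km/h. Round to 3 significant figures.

6270 km/h

Directly: v = fλ.
f = 312 Hz; λ = 0.00558 km = 5.580 m.
v = 1741 m/s
1741 m/s × (1 km/h / 0.2778 m/s) = 6267 km/h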